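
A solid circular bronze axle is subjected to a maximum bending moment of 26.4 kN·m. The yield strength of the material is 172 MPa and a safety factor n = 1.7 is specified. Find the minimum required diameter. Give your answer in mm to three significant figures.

d = 139 mm

σ_allow = 172/1.7 = 101.2 MPa.
For a solid circular section σ = 32M/(πd³), so d³ = 32M/(π σ_allow) = 32×2.6400×10^7/(π×101.2) = 2.658×10^6 mm³.
d = 138.5 mm.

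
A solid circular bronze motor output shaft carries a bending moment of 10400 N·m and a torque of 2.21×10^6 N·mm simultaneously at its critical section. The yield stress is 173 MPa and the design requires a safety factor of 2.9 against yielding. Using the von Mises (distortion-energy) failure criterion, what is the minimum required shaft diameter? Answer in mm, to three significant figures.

σ_allow = σ_y/n = 173/2.9 = 59.66 MPa.
For a solid shaft σ_b = 32M/(πd³) and τ = 16T/(πd³), so the von Mises stress is σ' = (16/πd³)·√(4M²+3T²).
√(4M²+3T²) = √(4×(1.040×10^7)² + 3×(2.210×10^6)²) = 2.115×10^7 N·mm.
d³ = 16×2.115×10^7/(π×59.66) = 1.806×10^6 mm³.
d = 121.8 mm.

d = 122 mm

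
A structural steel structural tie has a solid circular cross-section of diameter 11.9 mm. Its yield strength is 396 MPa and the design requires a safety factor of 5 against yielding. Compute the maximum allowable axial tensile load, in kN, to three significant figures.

F_allow = 8.81 kN

σ_allow = 396/5 = 79.20 MPa.
A = πd²/4 = π×11.9²/4 = 111.2 mm².
F_allow = σ_allow × A = 79.20×111.2 = 8809 N.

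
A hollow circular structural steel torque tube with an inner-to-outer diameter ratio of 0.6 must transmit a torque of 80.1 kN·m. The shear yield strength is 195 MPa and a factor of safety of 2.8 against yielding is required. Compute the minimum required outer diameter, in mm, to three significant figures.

τ_allow = 195/2.8 = 69.64 MPa.
For a hollow shaft τ = 16T/[πd_o³(1−k⁴)] with k = 0.6, so 1−k⁴ = 0.8704.
d_o³ = 16T/[π τ_allow (1−k⁴)] = 16×8.0100×10^7/(π×69.64×0.8704) = 6.730×10^6 mm³.
d_o = 188.8 mm.

d_o = 189 mm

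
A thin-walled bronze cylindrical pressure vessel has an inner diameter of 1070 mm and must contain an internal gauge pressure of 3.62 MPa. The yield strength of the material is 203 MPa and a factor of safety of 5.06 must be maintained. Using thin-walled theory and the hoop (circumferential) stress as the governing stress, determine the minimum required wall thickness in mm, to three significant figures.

σ_allow = 203/5.06 = 40.12 MPa.
Hoop stress σ_h = pD/(2t), so t = pD/(2σ_allow) = 3.62×1070/(2×40.12) = 48.27 mm.

t = 48.3 mm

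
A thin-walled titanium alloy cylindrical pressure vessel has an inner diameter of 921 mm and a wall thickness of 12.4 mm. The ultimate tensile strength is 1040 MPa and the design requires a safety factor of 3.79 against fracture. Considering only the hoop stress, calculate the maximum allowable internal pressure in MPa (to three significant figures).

p_allow = 7.39 MPa

σ_allow = 1040/3.79 = 274.4 MPa.
σ_h = pD/(2t) → p_allow = 2σ_allow t/D = 2×274.4×12.4/921 = 7.389 MPa.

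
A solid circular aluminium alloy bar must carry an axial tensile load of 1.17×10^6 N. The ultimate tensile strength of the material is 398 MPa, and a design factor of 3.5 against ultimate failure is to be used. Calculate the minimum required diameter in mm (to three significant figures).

Allowable stress σ_allow = 398/3.5 = 113.7 MPa.
Required area A = F/σ_allow = 1170000/113.7 = 10290 mm².
A = πd²/4 → d = √(4A/π) = 114.5 mm.

d = 114 mm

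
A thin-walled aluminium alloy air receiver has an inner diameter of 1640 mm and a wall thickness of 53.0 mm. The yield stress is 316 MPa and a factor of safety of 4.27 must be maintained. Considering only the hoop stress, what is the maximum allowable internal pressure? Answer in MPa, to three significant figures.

p_allow = 4.78 MPa

σ_allow = 316/4.27 = 74.00 MPa.
σ_h = pD/(2t) → p_allow = 2σ_allow t/D = 2×74.00×53.0/1640 = 4.783 MPa.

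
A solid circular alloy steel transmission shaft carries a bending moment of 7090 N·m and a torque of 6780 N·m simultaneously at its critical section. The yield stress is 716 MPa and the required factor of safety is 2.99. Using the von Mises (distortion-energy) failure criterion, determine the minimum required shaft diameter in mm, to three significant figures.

σ_allow = σ_y/n = 716/2.99 = 239.5 MPa.
For a solid shaft σ_b = 32M/(πd³) and τ = 16T/(πd³), so the von Mises stress is σ' = (16/πd³)·√(4M²+3T²).
√(4M²+3T²) = √(4×(7.090×10^6)² + 3×(6.780×10^6)²) = 1.841×10^7 N·mm.
d³ = 16×1.841×10^7/(π×239.5) = 391600 mm³.
d = 73.16 mm.

d = 73.2 mm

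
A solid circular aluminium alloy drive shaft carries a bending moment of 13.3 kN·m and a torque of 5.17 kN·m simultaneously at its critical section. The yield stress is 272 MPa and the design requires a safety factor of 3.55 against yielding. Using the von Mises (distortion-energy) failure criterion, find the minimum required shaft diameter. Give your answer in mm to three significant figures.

d = 123 mm

σ_allow = σ_y/n = 272/3.55 = 76.62 MPa.
For a solid shaft σ_b = 32M/(πd³) and τ = 16T/(πd³), so the von Mises stress is σ' = (16/πd³)·√(4M²+3T²).
√(4M²+3T²) = √(4×(1.330×10^7)² + 3×(5.170×10^6)²) = 2.807×10^7 N·mm.
d³ = 16×2.807×10^7/(π×76.62) = 1.866×10^6 mm³.
d = 123.1 mm.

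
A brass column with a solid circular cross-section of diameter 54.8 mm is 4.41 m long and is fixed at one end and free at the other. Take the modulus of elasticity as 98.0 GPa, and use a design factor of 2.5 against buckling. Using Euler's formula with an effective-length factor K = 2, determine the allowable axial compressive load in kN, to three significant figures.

P_allow = 2.20 kN

I = πd⁴/64 = π×54.8⁴/64 = 442700 mm⁴.
Effective length L_e = KL = 2×4.41 m = 8820 mm.
Euler critical load P_cr = π²EI/L_e² = π²×98000×442700/8820² = 5504 N.
P_allow = P_cr/n = 5504/2.5 = 2202 N.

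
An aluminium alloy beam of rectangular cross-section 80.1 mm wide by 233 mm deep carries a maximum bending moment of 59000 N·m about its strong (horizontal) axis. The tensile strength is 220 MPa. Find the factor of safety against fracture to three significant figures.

Section modulus S = bh²/6 = 80.1×233²/6 = 724800 mm³.
σ = M/S = 5.9000×10^7/724800 = 81.41 MPa.
n = 220/81.41 = 2.702.

n = 2.70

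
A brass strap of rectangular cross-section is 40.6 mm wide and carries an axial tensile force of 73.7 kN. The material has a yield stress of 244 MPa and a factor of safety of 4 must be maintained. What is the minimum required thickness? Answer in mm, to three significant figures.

t = 29.8 mm

σ_allow = 244/4 = 61.00 MPa.
Required area A = F/σ_allow = 73700/61.00 = 1208 mm².
t = A/w = 1208/40.6 = 29.76 mm.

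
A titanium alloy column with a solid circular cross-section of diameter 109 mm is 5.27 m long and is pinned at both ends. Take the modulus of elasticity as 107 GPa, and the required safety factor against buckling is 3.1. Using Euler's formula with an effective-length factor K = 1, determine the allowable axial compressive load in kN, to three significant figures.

P_allow = 85.0 kN

I = πd⁴/64 = π×109⁴/64 = 6.929×10^6 mm⁴.
Effective length L_e = KL = 1×5.27 m = 5270 mm.
Euler critical load P_cr = π²EI/L_e² = π²×107000×6.929×10^6/5270² = 263500 N.
P_allow = P_cr/n = 263500/3.1 = 84990 N.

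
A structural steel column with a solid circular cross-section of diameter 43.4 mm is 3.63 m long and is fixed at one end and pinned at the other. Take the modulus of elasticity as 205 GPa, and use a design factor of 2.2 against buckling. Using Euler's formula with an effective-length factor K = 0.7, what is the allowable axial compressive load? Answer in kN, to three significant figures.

I = πd⁴/64 = π×43.4⁴/64 = 174200 mm⁴.
Effective length L_e = KL = 0.7×3.63 m = 2541 mm.
Euler critical load P_cr = π²EI/L_e² = π²×205000×174200/2541² = 54570 N.
P_allow = P_cr/n = 54570/2.2 = 24810 N.

P_allow = 24.8 kN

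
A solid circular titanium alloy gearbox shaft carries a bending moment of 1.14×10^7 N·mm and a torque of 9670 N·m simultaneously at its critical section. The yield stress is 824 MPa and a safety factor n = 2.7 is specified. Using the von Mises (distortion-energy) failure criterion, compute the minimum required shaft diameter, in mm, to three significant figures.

d = 77.9 mm

σ_allow = σ_y/n = 824/2.7 = 305.2 MPa.
For a solid shaft σ_b = 32M/(πd³) and τ = 16T/(πd³), so the von Mises stress is σ' = (16/πd³)·√(4M²+3T²).
√(4M²+3T²) = √(4×(1.140×10^7)² + 3×(9.670×10^6)²) = 2.829×10^7 N·mm.
d³ = 16×2.829×10^7/(π×305.2) = 472100 mm³.
d = 77.87 mm.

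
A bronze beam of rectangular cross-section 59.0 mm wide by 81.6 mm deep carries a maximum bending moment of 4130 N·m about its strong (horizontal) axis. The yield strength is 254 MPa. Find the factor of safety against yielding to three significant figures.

Section modulus S = bh²/6 = 59.0×81.6²/6 = 65480 mm³.
σ = M/S = 4130000/65480 = 63.08 MPa.
n = 254/63.08 = 4.027.

n = 4.03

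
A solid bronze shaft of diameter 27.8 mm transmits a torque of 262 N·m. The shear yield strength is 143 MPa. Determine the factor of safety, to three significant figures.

τ = 16T/(πd³) = 16×262000/(π×27.8³) = 62.11 MPa.
n = τ_limit/τ = 143/62.11 = 2.302.

n = 2.30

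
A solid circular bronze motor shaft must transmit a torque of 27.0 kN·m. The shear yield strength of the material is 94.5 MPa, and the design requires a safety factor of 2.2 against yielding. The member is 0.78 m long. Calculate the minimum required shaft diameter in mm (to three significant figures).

d = 147 mm

Allowable shear stress τ_allow = 94.5/2.2 = 42.95 MPa.
For a solid shaft τ = 16T/(πd³), so d³ = 16T/(π τ_allow) = 16×2.7000×10^7/(π×42.95) = 3.201×10^6 mm³.
d = (3.201×10^6)^(1/3) = 147.4 mm.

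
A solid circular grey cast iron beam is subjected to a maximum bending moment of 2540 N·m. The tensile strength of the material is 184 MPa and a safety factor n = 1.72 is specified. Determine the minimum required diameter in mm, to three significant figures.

d = 62.3 mm

σ_allow = 184/1.72 = 107.0 MPa.
For a solid circular section σ = 32M/(πd³), so d³ = 32M/(π σ_allow) = 32×2540000/(π×107.0) = 241800 mm³.
d = 62.30 mm.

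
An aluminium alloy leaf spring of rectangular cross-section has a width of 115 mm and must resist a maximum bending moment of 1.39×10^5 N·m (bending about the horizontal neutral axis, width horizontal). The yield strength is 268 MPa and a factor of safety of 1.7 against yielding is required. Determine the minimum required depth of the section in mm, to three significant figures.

σ_allow = 268/1.7 = 157.6 MPa.
For a rectangular section σ = 6M/(bh²), so h² = 6M/(b σ_allow) = 6×1.3900×10^8/(115×157.6) = 46000 mm².
h = 214.5 mm.

h = 214 mm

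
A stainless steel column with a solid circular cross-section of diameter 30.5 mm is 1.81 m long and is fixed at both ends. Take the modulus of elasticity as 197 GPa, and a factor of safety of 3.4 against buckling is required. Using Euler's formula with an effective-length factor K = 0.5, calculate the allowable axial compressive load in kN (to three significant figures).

I = πd⁴/64 = π×30.5⁴/64 = 42480 mm⁴.
Effective length L_e = KL = 0.5×1.81 m = 905.0 mm.
Euler critical load P_cr = π²EI/L_e² = π²×197000×42480/905.0² = 100800 N.
P_allow = P_cr/n = 100800/3.4 = 29660 N.

P_allow = 29.7 kN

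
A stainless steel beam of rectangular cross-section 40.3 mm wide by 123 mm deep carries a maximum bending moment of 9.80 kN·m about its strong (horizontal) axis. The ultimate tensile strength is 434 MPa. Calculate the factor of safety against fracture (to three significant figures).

n = 4.50

Section modulus S = bh²/6 = 40.3×123²/6 = 101600 mm³.
σ = M/S = 9800000/101600 = 96.44 MPa.
n = 434/96.44 = 4.500.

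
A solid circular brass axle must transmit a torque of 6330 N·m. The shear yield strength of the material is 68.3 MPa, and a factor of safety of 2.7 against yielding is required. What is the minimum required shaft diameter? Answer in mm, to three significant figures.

Allowable shear stress τ_allow = 68.3/2.7 = 25.30 MPa.
For a solid shaft τ = 16T/(πd³), so d³ = 16T/(π τ_allow) = 16×6330000/(π×25.30) = 1.274×10^6 mm³.
d = (1.274×10^6)^(1/3) = 108.4 mm.

d = 108 mm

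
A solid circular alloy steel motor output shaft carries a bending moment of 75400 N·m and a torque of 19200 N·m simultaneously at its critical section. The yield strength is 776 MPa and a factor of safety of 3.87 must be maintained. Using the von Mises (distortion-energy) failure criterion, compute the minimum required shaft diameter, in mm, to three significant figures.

d = 158 mm

σ_allow = σ_y/n = 776/3.87 = 200.5 MPa.
For a solid shaft σ_b = 32M/(πd³) and τ = 16T/(πd³), so the von Mises stress is σ' = (16/πd³)·√(4M²+3T²).
√(4M²+3T²) = √(4×(7.540×10^7)² + 3×(1.920×10^7)²) = 1.544×10^8 N·mm.
d³ = 16×1.544×10^8/(π×200.5) = 3.922×10^6 mm³.
d = 157.7 mm.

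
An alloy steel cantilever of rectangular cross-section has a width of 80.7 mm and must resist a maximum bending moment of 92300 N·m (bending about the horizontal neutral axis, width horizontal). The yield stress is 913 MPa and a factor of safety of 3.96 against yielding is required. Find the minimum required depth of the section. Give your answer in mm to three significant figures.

σ_allow = 913/3.96 = 230.6 MPa.
For a rectangular section σ = 6M/(bh²), so h² = 6M/(b σ_allow) = 6×9.2300×10^7/(80.7×230.6) = 29760 mm².
h = 172.5 mm.

h = 173 mm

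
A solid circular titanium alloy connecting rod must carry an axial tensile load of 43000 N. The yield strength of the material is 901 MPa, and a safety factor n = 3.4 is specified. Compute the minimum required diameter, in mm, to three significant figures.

d = 14.4 mm

Allowable stress σ_allow = 901/3.4 = 265.0 MPa.
Required area A = F/σ_allow = 43000/265.0 = 162.3 mm².
A = πd²/4 → d = √(4A/π) = 14.37 mm.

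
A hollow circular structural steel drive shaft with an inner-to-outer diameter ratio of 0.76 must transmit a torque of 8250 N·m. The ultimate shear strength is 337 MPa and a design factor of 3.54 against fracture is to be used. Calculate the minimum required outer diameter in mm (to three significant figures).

d_o = 87.2 mm

τ_allow = 337/3.54 = 95.20 MPa.
For a hollow shaft τ = 16T/[πd_o³(1−k⁴)] with k = 0.76, so 1−k⁴ = 0.6664.
d_o³ = 16T/[π τ_allow (1−k⁴)] = 16×8250000/(π×95.20×0.6664) = 662300 mm³.
d_o = 87.17 mm.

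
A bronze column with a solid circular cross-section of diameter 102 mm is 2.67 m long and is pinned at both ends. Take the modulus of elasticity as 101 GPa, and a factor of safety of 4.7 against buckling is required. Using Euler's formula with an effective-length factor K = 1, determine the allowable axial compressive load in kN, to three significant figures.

P_allow = 158 kN

I = πd⁴/64 = π×102⁴/64 = 5.313×10^6 mm⁴.
Effective length L_e = KL = 1×2.67 m = 2670 mm.
Euler critical load P_cr = π²EI/L_e² = π²×101000×5.313×10^6/2670² = 743000 N.
P_allow = P_cr/n = 743000/4.7 = 158100 N.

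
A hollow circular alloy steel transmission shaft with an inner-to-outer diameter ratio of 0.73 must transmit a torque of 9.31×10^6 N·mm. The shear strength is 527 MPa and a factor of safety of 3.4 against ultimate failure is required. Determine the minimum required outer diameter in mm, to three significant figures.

d_o = 75.3 mm

τ_allow = 527/3.4 = 155.0 MPa.
For a hollow shaft τ = 16T/[πd_o³(1−k⁴)] with k = 0.73, so 1−k⁴ = 0.7160.
d_o³ = 16T/[π τ_allow (1−k⁴)] = 16×9310000/(π×155.0×0.7160) = 427200 mm³.
d_o = 75.32 mm.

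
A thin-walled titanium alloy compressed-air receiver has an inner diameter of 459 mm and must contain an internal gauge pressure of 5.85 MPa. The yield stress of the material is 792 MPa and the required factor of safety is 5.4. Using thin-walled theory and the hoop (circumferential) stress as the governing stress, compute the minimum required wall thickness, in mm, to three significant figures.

σ_allow = 792/5.4 = 146.7 MPa.
Hoop stress σ_h = pD/(2t), so t = pD/(2σ_allow) = 5.85×459/(2×146.7) = 9.154 mm.

t = 9.15 mm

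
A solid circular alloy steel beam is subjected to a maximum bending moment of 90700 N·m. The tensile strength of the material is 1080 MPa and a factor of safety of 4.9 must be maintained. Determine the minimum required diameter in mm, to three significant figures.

d = 161 mm

σ_allow = 1080/4.9 = 220.4 MPa.
For a solid circular section σ = 32M/(πd³), so d³ = 32M/(π σ_allow) = 32×9.0700×10^7/(π×220.4) = 4.192×10^6 mm³.
d = 161.2 mm.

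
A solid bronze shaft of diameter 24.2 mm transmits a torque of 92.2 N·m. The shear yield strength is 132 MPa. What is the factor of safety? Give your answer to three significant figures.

τ = 16T/(πd³) = 16×92200/(π×24.2³) = 33.13 MPa.
n = τ_limit/τ = 132/33.13 = 3.984.

n = 3.98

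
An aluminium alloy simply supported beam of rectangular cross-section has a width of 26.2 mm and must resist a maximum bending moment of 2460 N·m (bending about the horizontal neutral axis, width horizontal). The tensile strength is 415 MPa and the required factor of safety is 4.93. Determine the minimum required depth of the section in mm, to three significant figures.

h = 81.8 mm

σ_allow = 415/4.93 = 84.18 MPa.
For a rectangular section σ = 6M/(bh²), so h² = 6M/(b σ_allow) = 6×2460000/(26.2×84.18) = 6692 mm².
h = 81.81 mm.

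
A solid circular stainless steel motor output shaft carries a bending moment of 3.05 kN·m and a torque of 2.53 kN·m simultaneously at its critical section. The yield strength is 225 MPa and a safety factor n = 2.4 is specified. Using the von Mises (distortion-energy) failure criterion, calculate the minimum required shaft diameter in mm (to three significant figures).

σ_allow = σ_y/n = 225/2.4 = 93.75 MPa.
For a solid shaft σ_b = 32M/(πd³) and τ = 16T/(πd³), so the von Mises stress is σ' = (16/πd³)·√(4M²+3T²).
√(4M²+3T²) = √(4×(3.050×10^6)² + 3×(2.530×10^6)²) = 7.511×10^6 N·mm.
d³ = 16×7.511×10^6/(π×93.75) = 408000 mm³.
d = 74.17 mm.

d = 74.2 mm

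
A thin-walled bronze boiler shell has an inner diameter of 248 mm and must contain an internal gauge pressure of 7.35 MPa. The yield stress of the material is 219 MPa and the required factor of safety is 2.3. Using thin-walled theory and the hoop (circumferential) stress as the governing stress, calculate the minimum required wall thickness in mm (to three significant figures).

t = 9.57 mm

σ_allow = 219/2.3 = 95.22 MPa.
Hoop stress σ_h = pD/(2t), so t = pD/(2σ_allow) = 7.35×248/(2×95.22) = 9.572 mm.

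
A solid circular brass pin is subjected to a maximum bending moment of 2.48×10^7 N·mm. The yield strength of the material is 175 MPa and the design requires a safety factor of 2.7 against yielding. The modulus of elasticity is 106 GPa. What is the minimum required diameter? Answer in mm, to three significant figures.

σ_allow = 175/2.7 = 64.81 MPa.
For a solid circular section σ = 32M/(πd³), so d³ = 32M/(π σ_allow) = 32×2.4800×10^7/(π×64.81) = 3.897×10^6 mm³.
d = 157.4 mm.

d = 157 mm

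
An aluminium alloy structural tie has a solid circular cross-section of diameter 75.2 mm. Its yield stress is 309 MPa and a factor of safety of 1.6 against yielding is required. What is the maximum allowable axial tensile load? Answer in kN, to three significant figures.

σ_allow = 309/1.6 = 193.1 MPa.
A = πd²/4 = π×75.2²/4 = 4441 mm².
F_allow = σ_allow × A = 193.1×4441 = 857800 N.

F_allow = 858 kN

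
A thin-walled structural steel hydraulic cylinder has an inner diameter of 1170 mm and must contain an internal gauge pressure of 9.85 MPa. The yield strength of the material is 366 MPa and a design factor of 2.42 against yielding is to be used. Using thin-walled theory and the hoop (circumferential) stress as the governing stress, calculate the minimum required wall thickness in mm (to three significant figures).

t = 38.1 mm

σ_allow = 366/2.42 = 151.2 MPa.
Hoop stress σ_h = pD/(2t), so t = pD/(2σ_allow) = 9.85×1170/(2×151.2) = 38.10 mm.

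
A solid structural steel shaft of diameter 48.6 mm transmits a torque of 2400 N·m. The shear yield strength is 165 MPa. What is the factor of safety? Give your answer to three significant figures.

τ = 16T/(πd³) = 16×2400000/(π×48.6³) = 106.5 MPa.
n = τ_limit/τ = 165/106.5 = 1.550.

n = 1.55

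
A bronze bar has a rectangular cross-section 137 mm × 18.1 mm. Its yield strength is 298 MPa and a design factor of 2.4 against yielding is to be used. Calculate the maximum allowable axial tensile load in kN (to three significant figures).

σ_allow = 298/2.4 = 124.2 MPa.
A = 137×18.1 = 2480 mm².
F_allow = σ_allow × A = 124.2×2480 = 307900 N.

F_allow = 308 kN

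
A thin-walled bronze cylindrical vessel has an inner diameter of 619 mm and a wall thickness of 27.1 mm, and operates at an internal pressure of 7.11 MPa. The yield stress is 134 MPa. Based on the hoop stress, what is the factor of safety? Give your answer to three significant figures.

σ_h = pD/(2t) = 7.11×619/(2×27.1) = 81.20 MPa.
n = 134/81.20 = 1.650.

n = 1.65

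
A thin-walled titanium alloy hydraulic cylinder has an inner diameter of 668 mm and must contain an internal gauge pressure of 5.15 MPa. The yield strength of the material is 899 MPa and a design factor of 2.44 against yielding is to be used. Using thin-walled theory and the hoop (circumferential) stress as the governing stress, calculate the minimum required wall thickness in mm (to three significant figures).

σ_allow = 899/2.44 = 368.4 MPa.
Hoop stress σ_h = pD/(2t), so t = pD/(2σ_allow) = 5.15×668/(2×368.4) = 4.669 mm.

t = 4.67 mm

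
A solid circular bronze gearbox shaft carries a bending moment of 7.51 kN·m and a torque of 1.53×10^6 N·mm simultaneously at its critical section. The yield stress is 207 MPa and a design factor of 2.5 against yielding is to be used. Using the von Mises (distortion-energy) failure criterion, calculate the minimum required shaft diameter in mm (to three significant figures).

σ_allow = σ_y/n = 207/2.5 = 82.80 MPa.
For a solid shaft σ_b = 32M/(πd³) and τ = 16T/(πd³), so the von Mises stress is σ' = (16/πd³)·√(4M²+3T²).
√(4M²+3T²) = √(4×(7.510×10^6)² + 3×(1.530×10^6)²) = 1.525×10^7 N·mm.
d³ = 16×1.525×10^7/(π×82.80) = 938100 mm³.
d = 97.89 mm.

d = 97.9 mm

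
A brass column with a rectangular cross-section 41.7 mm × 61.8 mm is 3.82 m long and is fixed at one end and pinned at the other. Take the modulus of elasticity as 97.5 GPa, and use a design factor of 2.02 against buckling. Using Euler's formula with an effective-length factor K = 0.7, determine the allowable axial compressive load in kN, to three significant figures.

Buckling occurs about the weak axis: I_min = h·b³/12 = 61.8×41.7³/12 = 373400 mm⁴ (b = 41.7 mm is the smaller dimension).
Effective length L_e = KL = 0.7×3.82 m = 2674 mm.
Euler critical load P_cr = π²EI/L_e² = π²×97500×373400/2674² = 50260 N.
P_allow = P_cr/n = 50260/2.02 = 24880 N.

P_allow = 24.9 kN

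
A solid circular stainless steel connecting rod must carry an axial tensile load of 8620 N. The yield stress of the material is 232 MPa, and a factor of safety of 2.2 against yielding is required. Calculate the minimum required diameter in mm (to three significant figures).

d = 10.2 mm

Allowable stress σ_allow = 232/2.2 = 105.5 MPa.
Required area A = F/σ_allow = 8620.0/105.5 = 81.74 mm².
A = πd²/4 → d = √(4A/π) = 10.20 mm.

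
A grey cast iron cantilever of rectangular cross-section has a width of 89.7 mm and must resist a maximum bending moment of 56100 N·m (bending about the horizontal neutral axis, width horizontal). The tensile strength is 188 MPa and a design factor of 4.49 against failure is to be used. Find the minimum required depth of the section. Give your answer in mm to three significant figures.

σ_allow = 188/4.49 = 41.87 MPa.
For a rectangular section σ = 6M/(bh²), so h² = 6M/(b σ_allow) = 6×5.6100×10^7/(89.7×41.87) = 89620 mm².
h = 299.4 mm.

h = 299 mm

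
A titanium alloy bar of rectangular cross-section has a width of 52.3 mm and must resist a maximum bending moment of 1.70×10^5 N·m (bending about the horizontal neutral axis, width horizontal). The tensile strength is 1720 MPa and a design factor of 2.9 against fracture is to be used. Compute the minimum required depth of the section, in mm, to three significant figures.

σ_allow = 1720/2.9 = 593.1 MPa.
For a rectangular section σ = 6M/(bh²), so h² = 6M/(b σ_allow) = 6×1.7000×10^8/(52.3×593.1) = 32880 mm².
h = 181.3 mm.

h = 181 mm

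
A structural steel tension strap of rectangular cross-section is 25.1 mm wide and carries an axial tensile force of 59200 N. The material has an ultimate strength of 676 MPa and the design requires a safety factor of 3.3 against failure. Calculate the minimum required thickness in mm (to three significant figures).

t = 11.5 mm

σ_allow = 676/3.3 = 204.8 MPa.
Required area A = F/σ_allow = 59200/204.8 = 289.0 mm².
t = A/w = 289.0/25.1 = 11.51 mm.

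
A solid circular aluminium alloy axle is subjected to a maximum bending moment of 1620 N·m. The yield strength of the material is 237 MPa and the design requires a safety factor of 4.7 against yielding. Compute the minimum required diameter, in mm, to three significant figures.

σ_allow = 237/4.7 = 50.43 MPa.
For a solid circular section σ = 32M/(πd³), so d³ = 32M/(π σ_allow) = 32×1620000/(π×50.43) = 327200 mm³.
d = 68.91 mm.

d = 68.9 mm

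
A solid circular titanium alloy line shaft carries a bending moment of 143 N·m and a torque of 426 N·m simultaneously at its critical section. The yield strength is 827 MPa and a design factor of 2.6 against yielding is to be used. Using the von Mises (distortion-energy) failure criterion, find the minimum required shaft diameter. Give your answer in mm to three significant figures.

σ_allow = σ_y/n = 827/2.6 = 318.1 MPa.
For a solid shaft σ_b = 32M/(πd³) and τ = 16T/(πd³), so the von Mises stress is σ' = (16/πd³)·√(4M²+3T²).
√(4M²+3T²) = √(4×(143000)² + 3×(426000)²) = 791300 N·mm.
d³ = 16×791300/(π×318.1) = 12670 mm³.
d = 23.31 mm.

d = 23.3 mm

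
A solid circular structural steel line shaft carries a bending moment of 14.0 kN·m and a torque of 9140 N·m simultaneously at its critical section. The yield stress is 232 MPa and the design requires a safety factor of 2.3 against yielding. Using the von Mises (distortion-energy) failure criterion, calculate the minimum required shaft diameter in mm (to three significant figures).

σ_allow = σ_y/n = 232/2.3 = 100.9 MPa.
For a solid shaft σ_b = 32M/(πd³) and τ = 16T/(πd³), so the von Mises stress is σ' = (16/πd³)·√(4M²+3T²).
√(4M²+3T²) = √(4×(1.400×10^7)² + 3×(9.140×10^6)²) = 3.217×10^7 N·mm.
d³ = 16×3.217×10^7/(π×100.9) = 1.624×10^6 mm³.
d = 117.5 mm.

d = 118 mm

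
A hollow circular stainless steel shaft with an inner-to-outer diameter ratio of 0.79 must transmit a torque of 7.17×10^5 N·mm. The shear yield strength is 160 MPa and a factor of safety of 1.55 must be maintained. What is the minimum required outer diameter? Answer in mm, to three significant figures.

d_o = 38.7 mm

τ_allow = 160/1.55 = 103.2 MPa.
For a hollow shaft τ = 16T/[πd_o³(1−k⁴)] with k = 0.79, so 1−k⁴ = 0.6105.
d_o³ = 16T/[π τ_allow (1−k⁴)] = 16×717000/(π×103.2×0.6105) = 57940 mm³.
d_o = 38.70 mm.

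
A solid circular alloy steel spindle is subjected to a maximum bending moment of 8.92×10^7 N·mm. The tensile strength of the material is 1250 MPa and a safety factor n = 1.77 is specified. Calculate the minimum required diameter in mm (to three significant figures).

σ_allow = 1250/1.77 = 706.2 MPa.
For a solid circular section σ = 32M/(πd³), so d³ = 32M/(π σ_allow) = 32×8.9200×10^7/(π×706.2) = 1.287×10^6 mm³.
d = 108.8 mm.

d = 109 mm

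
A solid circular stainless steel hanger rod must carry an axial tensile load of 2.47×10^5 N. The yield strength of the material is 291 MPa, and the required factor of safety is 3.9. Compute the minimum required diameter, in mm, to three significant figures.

Allowable stress σ_allow = 291/3.9 = 74.62 MPa.
Required area A = F/σ_allow = 247000/74.62 = 3310 mm².
A = πd²/4 → d = √(4A/π) = 64.92 mm.

d = 64.9 mm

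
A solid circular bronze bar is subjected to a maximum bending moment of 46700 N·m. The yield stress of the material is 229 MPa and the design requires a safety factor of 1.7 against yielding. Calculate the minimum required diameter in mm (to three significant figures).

σ_allow = 229/1.7 = 134.7 MPa.
For a solid circular section σ = 32M/(πd³), so d³ = 32M/(π σ_allow) = 32×4.6700×10^7/(π×134.7) = 3.531×10^6 mm³.
d = 152.3 mm.

d = 152 mm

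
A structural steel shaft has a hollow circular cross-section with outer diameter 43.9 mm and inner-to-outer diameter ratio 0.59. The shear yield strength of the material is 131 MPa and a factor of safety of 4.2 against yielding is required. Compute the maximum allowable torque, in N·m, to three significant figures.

τ_allow = 131/4.2 = 31.19 MPa.
For a hollow shaft T_allow = τ_allow·πd_o³(1−k⁴)/16 with 1−k⁴ = 0.8788, so πd_o³(1−k⁴)/16 = 14600 mm³.
T_allow = 31.19×14600 = 455400 N·mm = 455.4 N·m.

T_allow = 455 N·m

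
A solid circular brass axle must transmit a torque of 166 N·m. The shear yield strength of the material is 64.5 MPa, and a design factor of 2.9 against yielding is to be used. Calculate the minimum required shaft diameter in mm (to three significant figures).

d = 33.6 mm

Allowable shear stress τ_allow = 64.5/2.9 = 22.24 MPa.
For a solid shaft τ = 16T/(πd³), so d³ = 16T/(π τ_allow) = 16×166000/(π×22.24) = 38010 mm³.
d = (38010)^(1/3) = 33.62 mm.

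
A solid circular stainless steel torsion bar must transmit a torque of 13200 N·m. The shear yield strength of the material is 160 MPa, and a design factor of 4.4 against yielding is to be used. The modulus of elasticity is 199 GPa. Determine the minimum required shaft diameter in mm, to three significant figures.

Allowable shear stress τ_allow = 160/4.4 = 36.36 MPa.
For a solid shaft τ = 16T/(πd³), so d³ = 16T/(π τ_allow) = 16×1.3200×10^7/(π×36.36) = 1.849×10^6 mm³.
d = (1.849×10^6)^(1/3) = 122.7 mm.

d = 123 mm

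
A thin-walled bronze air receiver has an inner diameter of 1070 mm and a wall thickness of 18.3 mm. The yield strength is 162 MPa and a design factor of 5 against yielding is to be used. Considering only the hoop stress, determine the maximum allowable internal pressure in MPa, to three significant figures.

σ_allow = 162/5 = 32.40 MPa.
σ_h = pD/(2t) → p_allow = 2σ_allow t/D = 2×32.40×18.3/1070 = 1.108 MPa.

p_allow = 1.11 MPa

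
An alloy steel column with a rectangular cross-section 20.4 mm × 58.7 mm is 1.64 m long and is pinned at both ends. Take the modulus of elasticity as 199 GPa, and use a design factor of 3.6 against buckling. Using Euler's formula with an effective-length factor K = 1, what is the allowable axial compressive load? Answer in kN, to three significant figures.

Buckling occurs about the weak axis: I_min = h·b³/12 = 58.7×20.4³/12 = 41530 mm⁴ (b = 20.4 mm is the smaller dimension).
Effective length L_e = KL = 1×1.64 m = 1640 mm.
Euler critical load P_cr = π²EI/L_e² = π²×199000×41530/1640² = 30330 N.
P_allow = P_cr/n = 30330/3.6 = 8424 N.

P_allow = 8.42 kN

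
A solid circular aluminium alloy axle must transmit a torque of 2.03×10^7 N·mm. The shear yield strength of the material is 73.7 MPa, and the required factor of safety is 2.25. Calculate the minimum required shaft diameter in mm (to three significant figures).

Allowable shear stress τ_allow = 73.7/2.25 = 32.76 MPa.
For a solid shaft τ = 16T/(πd³), so d³ = 16T/(π τ_allow) = 16×2.0300×10^7/(π×32.76) = 3.156×10^6 mm³.
d = (3.156×10^6)^(1/3) = 146.7 mm.

d = 147 mm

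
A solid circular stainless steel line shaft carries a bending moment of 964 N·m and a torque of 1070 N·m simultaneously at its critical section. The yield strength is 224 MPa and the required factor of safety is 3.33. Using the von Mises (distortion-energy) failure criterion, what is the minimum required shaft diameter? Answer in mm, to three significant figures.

σ_allow = σ_y/n = 224/3.33 = 67.27 MPa.
For a solid shaft σ_b = 32M/(πd³) and τ = 16T/(πd³), so the von Mises stress is σ' = (16/πd³)·√(4M²+3T²).
√(4M²+3T²) = √(4×(964000)² + 3×(1.070×10^6)²) = 2.674×10^6 N·mm.
d³ = 16×2.674×10^6/(π×67.27) = 202500 mm³.
d = 58.72 mm.

d = 58.7 mm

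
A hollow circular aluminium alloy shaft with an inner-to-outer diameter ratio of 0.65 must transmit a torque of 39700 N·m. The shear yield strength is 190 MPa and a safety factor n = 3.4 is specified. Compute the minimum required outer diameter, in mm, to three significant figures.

τ_allow = 190/3.4 = 55.88 MPa.
For a hollow shaft τ = 16T/[πd_o³(1−k⁴)] with k = 0.65, so 1−k⁴ = 0.8215.
d_o³ = 16T/[π τ_allow (1−k⁴)] = 16×3.9700×10^7/(π×55.88×0.8215) = 4.404×10^6 mm³.
d_o = 163.9 mm.

d_o = 164 mm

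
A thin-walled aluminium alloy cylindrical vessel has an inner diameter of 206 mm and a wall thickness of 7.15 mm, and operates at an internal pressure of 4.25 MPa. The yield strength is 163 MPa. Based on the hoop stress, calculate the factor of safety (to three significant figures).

σ_h = pD/(2t) = 4.25×206/(2×7.15) = 61.22 MPa.
n = 163/61.22 = 2.662.

n = 2.66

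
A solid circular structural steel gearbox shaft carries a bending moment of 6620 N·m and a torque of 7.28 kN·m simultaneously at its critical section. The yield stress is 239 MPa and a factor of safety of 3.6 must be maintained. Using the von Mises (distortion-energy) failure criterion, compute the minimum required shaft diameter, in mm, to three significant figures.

σ_allow = σ_y/n = 239/3.6 = 66.39 MPa.
For a solid shaft σ_b = 32M/(πd³) and τ = 16T/(πd³), so the von Mises stress is σ' = (16/πd³)·√(4M²+3T²).
√(4M²+3T²) = √(4×(6.620×10^6)² + 3×(7.280×10^6)²) = 1.828×10^7 N·mm.
d³ = 16×1.828×10^7/(π×66.39) = 1.403×10^6 mm³.
d = 111.9 mm.

d = 112 mm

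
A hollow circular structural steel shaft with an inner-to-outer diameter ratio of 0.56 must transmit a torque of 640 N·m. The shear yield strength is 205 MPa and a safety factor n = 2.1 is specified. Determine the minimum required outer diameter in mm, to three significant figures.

d_o = 33.3 mm

τ_allow = 205/2.1 = 97.62 MPa.
For a hollow shaft τ = 16T/[πd_o³(1−k⁴)] with k = 0.56, so 1−k⁴ = 0.9017.
d_o³ = 16T/[π τ_allow (1−k⁴)] = 16×640000/(π×97.62×0.9017) = 37030 mm³.
d_o = 33.33 mm.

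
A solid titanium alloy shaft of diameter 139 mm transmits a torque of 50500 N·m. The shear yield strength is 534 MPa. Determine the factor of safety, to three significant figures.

n = 5.58

τ = 16T/(πd³) = 16×5.0500×10^7/(π×139³) = 95.77 MPa.
n = τ_limit/τ = 534/95.77 = 5.576.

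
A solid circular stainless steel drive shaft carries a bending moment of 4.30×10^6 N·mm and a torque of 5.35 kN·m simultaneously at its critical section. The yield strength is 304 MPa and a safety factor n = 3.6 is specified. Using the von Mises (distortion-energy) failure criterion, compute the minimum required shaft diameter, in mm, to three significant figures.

σ_allow = σ_y/n = 304/3.6 = 84.44 MPa.
For a solid shaft σ_b = 32M/(πd³) and τ = 16T/(πd³), so the von Mises stress is σ' = (16/πd³)·√(4M²+3T²).
√(4M²+3T²) = √(4×(4.300×10^6)² + 3×(5.350×10^6)²) = 1.264×10^7 N·mm.
d³ = 16×1.264×10^7/(π×84.44) = 762500 mm³.
d = 91.36 mm.

d = 91.4 mm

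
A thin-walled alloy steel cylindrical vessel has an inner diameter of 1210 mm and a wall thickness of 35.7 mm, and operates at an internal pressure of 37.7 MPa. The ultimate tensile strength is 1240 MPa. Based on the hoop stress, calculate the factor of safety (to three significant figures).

n = 1.94

σ_h = pD/(2t) = 37.7×1210/(2×35.7) = 638.9 MPa.
n = 1240/638.9 = 1.941.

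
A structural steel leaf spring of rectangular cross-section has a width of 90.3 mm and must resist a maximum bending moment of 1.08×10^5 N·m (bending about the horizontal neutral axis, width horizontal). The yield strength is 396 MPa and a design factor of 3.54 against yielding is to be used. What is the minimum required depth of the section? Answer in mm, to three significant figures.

σ_allow = 396/3.54 = 111.9 MPa.
For a rectangular section σ = 6M/(bh²), so h² = 6M/(b σ_allow) = 6×1.0800×10^8/(90.3×111.9) = 64150 mm².
h = 253.3 mm.

h = 253 mm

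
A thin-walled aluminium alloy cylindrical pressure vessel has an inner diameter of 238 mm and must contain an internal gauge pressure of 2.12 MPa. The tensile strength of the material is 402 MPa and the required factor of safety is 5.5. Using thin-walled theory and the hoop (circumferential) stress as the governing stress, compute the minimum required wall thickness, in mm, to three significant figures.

t = 3.45 mm

σ_allow = 402/5.5 = 73.09 MPa.
Hoop stress σ_h = pD/(2t), so t = pD/(2σ_allow) = 2.12×238/(2×73.09) = 3.452 mm.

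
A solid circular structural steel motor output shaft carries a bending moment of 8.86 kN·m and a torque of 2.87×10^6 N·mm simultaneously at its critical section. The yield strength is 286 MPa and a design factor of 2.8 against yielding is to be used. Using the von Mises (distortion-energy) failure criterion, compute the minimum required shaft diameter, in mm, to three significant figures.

σ_allow = σ_y/n = 286/2.8 = 102.1 MPa.
For a solid shaft σ_b = 32M/(πd³) and τ = 16T/(πd³), so the von Mises stress is σ' = (16/πd³)·√(4M²+3T²).
√(4M²+3T²) = √(4×(8.860×10^6)² + 3×(2.870×10^6)²) = 1.840×10^7 N·mm.
d³ = 16×1.840×10^7/(π×102.1) = 917600 mm³.
d = 97.18 mm.

d = 97.2 mm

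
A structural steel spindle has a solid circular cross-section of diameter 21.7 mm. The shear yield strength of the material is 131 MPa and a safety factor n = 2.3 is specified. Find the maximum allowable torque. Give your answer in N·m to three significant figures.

T_allow = 114 N·m

τ_allow = 131/2.3 = 56.96 MPa.
For a solid shaft T_allow = τ_allow·πd³/16; πd³/16 = π×21.7³/16 = 2006 mm³.
T_allow = 56.96×2006 = 114300 N·mm = 114.3 N·m.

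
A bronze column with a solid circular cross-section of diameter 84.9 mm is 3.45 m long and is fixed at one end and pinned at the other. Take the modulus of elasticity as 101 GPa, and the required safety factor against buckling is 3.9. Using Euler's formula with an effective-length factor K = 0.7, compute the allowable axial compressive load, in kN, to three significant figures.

I = πd⁴/64 = π×84.9⁴/64 = 2.550×10^6 mm⁴.
Effective length L_e = KL = 0.7×3.45 m = 2415 mm.
Euler critical load P_cr = π²EI/L_e² = π²×101000×2.550×10^6/2415² = 435900 N.
P_allow = P_cr/n = 435900/3.9 = 111800 N.

P_allow = 112 kN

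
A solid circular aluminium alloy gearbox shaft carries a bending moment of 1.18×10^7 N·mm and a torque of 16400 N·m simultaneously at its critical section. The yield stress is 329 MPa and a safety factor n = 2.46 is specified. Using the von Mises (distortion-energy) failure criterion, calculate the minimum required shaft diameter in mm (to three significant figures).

σ_allow = σ_y/n = 329/2.46 = 133.7 MPa.
For a solid shaft σ_b = 32M/(πd³) and τ = 16T/(πd³), so the von Mises stress is σ' = (16/πd³)·√(4M²+3T²).
√(4M²+3T²) = √(4×(1.180×10^7)² + 3×(1.640×10^7)²) = 3.693×10^7 N·mm.
d³ = 16×3.693×10^7/(π×133.7) = 1.406×10^6 mm³.
d = 112.0 mm.

d = 112 mm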